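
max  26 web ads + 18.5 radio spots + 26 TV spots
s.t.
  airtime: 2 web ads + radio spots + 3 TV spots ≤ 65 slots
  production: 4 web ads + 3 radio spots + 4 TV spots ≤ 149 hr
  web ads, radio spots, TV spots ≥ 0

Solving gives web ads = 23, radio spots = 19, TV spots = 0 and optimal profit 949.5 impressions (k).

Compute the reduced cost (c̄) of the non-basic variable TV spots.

Both airtime and production are binding at x*.
Dual feasibility on the basic columns requires 2·y_airtime + 4·y_production = 26, 1·y_airtime + 3·y_production = 18.5.
Solving: y_airtime = 2, y_production = 5.5.
Reduced cost of TV spots: c₃ − yᵀa₃ = 26 − (2·3 + 5.5·4) = 26 − 28 = -2.

-2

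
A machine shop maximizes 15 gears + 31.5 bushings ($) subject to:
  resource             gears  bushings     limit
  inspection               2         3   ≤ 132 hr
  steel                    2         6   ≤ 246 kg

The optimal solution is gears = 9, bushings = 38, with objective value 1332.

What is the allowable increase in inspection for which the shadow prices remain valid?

Binding constraints: inspection, steel. The basis is B = [[2,3],[2,6]] with det 6.
Per unit increase in inspection, x* moves by d = (1, -0.3333).
The basis stays optimal until bushings reaches 0; allowable increase = 114 hr.

114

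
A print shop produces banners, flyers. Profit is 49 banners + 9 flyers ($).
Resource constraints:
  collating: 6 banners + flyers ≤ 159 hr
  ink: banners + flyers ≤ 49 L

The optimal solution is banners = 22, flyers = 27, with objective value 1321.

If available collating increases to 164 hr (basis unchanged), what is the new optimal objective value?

1361

Both collating and ink are binding at x*.
Dual feasibility on the basic columns requires 6·y_collating + 1·y_ink = 49, 1·y_collating + 1·y_ink = 9.
→ y_collating = 8 and y_ink = 1.
Δz = y_collating·Δb = 8 × (5) = 40, so new z* = 1321 + 40 = 1361.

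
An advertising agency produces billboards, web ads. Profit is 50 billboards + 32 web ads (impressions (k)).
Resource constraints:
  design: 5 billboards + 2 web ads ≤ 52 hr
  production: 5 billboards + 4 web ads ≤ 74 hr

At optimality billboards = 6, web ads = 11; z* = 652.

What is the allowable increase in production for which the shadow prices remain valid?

30

Binding constraints: design, production. The basis is B = [[5,2],[5,4]] with det 10.
Per unit increase in production, x* moves by d = (-0.2, 0.5).
The basis stays optimal until billboards reaches 0; allowable increase = 30 hr.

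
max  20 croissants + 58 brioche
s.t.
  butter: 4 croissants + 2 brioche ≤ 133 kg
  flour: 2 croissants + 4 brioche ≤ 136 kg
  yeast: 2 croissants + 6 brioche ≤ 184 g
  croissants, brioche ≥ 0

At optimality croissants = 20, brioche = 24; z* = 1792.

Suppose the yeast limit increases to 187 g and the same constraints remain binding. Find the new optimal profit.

1819

Check each constraint at x*: butter 128/133 (slack 5); flour 136/136 (tight); yeast 184/184 (tight).
By complementary slackness, y = 0 for the non-binding constraint.
The binding rows give the dual system: 2·y_flour + 2·y_yeast = 20 and 4·y_flour + 6·y_yeast = 58.
Solving: y_flour = 1, y_yeast = 9.
Δz = y_yeast·Δb = 9 × (3) = 27, so new z* = 1792 + 27 = 1819.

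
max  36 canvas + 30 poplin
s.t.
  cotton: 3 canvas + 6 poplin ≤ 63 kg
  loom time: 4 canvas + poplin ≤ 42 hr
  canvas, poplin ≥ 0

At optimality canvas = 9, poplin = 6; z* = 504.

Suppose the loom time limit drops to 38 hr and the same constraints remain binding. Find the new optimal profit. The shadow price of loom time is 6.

Δb = -4, so new z* = 504 + (6)·(-4) = 504 − 24 = 480.

480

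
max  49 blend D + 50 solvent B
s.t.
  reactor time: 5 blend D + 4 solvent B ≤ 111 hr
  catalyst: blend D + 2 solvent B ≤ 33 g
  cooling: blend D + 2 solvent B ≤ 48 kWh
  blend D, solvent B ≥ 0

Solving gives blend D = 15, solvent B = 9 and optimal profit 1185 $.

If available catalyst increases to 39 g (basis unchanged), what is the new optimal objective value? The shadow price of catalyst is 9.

Δb = 6, so new z* = 1185 + (9)·(6) = 1185 + 54 = 1239.

1239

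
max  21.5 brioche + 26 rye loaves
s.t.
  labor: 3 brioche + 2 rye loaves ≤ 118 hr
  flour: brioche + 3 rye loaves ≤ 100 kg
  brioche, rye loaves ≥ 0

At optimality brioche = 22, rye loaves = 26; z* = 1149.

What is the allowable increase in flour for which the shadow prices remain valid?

Binding constraints: labor, flour. The basis is B = [[3,2],[1,3]] with det 7.
Per unit increase in flour, x* moves by d = (-0.2857, 0.4286).
The basis stays optimal until brioche reaches 0; allowable increase = 77 kg.

77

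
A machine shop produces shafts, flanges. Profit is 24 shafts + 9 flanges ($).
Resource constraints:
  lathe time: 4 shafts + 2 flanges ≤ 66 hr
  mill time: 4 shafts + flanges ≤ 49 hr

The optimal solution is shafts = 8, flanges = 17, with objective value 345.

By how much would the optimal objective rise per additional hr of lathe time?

3

At the optimum: lathe time uses 66 of 66 (binding); mill time uses 49 of 49 (binding).
The binding rows give the dual system: 4·y_lathe time + 4·y_mill time = 24 and 2·y_lathe time + 1·y_mill time = 9.
Solving: y_lathe time = 3, y_mill time = 3.
Shadow price of lathe time = 3.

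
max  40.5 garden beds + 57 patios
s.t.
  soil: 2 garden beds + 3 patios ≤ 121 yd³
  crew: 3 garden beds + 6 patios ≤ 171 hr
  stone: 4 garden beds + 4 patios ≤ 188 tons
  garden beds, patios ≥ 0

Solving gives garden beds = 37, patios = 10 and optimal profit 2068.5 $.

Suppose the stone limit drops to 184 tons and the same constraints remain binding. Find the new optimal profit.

Check each constraint at x*: soil 104/121 (slack 17); crew 171/171 (tight); stone 188/188 (tight).
Since soil is not tight, its dual is 0.
From A_Bᵀ y = c: 3·y_crew + 4·y_stone = 40.5; 6·y_crew + 4·y_stone = 57.
This yields shadow prices y_crew = 5.5, y_stone = 6.
Δz = y_stone·Δb = 6 × (-4) = -24, so new z* = 2068.5 − 24 = 2044.5.

2044.5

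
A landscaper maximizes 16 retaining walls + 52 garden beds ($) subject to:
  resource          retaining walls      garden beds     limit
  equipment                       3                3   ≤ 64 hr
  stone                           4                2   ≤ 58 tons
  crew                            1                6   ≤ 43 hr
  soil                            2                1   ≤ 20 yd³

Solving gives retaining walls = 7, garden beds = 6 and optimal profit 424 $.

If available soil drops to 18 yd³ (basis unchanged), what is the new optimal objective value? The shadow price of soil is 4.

416

Δb = -2, so new z* = 424 + (4)·(-2) = 424 − 8 = 416.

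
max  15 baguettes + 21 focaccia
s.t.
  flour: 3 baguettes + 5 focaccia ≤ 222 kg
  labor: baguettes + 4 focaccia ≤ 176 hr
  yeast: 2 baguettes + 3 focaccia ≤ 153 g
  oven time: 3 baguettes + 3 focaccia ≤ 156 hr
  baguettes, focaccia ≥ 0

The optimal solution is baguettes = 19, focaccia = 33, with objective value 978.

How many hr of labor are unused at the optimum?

labor used = 1·19 + 4·33 = 151; slack = 176 − 151 = 25.

25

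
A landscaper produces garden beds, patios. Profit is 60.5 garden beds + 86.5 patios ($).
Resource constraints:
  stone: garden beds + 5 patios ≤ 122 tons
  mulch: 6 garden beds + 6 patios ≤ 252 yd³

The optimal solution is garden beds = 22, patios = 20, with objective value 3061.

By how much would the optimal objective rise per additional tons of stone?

6.5

Both stone and mulch are binding at x*.
From A_Bᵀ y = c: 1·y_stone + 6·y_mulch = 60.5; 5·y_stone + 6·y_mulch = 86.5.
Solving: y_stone = 6.5, y_mulch = 9.
Shadow price of stone = 6.5.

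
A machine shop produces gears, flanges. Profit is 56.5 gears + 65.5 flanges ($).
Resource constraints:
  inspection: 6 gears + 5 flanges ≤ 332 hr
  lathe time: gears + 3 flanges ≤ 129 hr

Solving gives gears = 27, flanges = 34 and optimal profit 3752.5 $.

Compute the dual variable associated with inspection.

At the optimum: inspection uses 332 of 332 (binding); lathe time uses 129 of 129 (binding).
From A_Bᵀ y = c: 6·y_inspection + 1·y_lathe time = 56.5; 5·y_inspection + 3·y_lathe time = 65.5.
→ y_inspection = 8 and y_lathe time = 8.5.
Shadow price of inspection = 8.

8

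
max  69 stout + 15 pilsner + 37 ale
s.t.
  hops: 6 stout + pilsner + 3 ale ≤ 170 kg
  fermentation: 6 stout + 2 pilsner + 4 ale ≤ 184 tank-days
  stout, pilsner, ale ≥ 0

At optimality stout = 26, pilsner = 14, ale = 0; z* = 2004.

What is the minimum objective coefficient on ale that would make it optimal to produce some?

38

At the optimum: hops uses 170 of 170 (binding); fermentation uses 184 of 184 (binding).
From A_Bᵀ y = c: 6·y_hops + 6·y_fermentation = 69; 1·y_hops + 2·y_fermentation = 15.
→ y_hops = 8 and y_fermentation = 3.5.
ale enters the basis when its profit ≥ yᵀa₃ = 8·3 + 3.5·4 = 38.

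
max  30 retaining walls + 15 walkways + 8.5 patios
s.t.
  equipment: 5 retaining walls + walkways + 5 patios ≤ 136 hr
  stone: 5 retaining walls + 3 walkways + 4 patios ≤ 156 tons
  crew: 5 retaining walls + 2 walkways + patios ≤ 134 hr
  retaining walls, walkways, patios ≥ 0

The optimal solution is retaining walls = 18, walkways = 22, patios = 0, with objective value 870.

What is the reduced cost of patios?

Check each constraint at x*: equipment 112/136 (slack 24); stone 156/156 (tight); crew 134/134 (tight).
Since equipment is not tight, its dual is 0.
The binding rows give the dual system: 5·y_stone + 5·y_crew = 30 and 3·y_stone + 2·y_crew = 15.
Solving: y_stone = 3, y_crew = 3.
Reduced cost of patios: c₃ − yᵀa₃ = 8.5 − (3·4 + 3·1) = 8.5 − 15 = -6.5.

-6.5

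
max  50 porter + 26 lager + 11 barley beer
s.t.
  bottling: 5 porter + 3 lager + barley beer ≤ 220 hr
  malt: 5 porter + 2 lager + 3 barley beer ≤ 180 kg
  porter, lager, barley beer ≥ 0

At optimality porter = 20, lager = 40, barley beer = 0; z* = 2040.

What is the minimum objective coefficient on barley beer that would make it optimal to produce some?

At the optimum: bottling uses 220 of 220 (binding); malt uses 180 of 180 (binding).
Dual feasibility on the basic columns requires 5·y_bottling + 5·y_malt = 50, 3·y_bottling + 2·y_malt = 26.
Solving: y_bottling = 6, y_malt = 4.
barley beer enters the basis when its profit ≥ yᵀa₃ = 6·1 + 4·3 = 18.

18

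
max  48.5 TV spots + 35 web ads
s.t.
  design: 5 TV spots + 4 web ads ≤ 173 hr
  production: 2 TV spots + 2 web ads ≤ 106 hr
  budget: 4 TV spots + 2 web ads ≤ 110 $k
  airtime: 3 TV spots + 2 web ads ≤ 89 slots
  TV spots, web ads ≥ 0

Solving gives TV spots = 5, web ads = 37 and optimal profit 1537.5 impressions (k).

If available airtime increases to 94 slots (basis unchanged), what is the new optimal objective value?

1585

Binding: design and airtime. Non-binding: production (22 unused), budget (16 unused).
Since production, budget are not tight, their duals are 0.
The binding rows give the dual system: 5·y_design + 3·y_airtime = 48.5 and 4·y_design + 2·y_airtime = 35.
This yields shadow prices y_design = 4, y_airtime = 9.5.
Δz = y_airtime·Δb = 9.5 × (5) = 47.5, so new z* = 1537.5 + 47.5 = 1585.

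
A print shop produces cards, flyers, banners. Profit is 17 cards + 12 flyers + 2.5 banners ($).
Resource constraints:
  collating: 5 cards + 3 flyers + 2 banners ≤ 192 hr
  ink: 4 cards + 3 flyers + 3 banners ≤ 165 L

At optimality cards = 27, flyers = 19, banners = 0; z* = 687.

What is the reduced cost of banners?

Both collating and ink are binding at x*.
The binding rows give the dual system: 5·y_collating + 4·y_ink = 17 and 3·y_collating + 3·y_ink = 12.
Solving: y_collating = 1, y_ink = 3.
Reduced cost of banners: c₃ − yᵀa₃ = 2.5 − (1·2 + 3·3) = 2.5 − 11 = -8.5.

-8.5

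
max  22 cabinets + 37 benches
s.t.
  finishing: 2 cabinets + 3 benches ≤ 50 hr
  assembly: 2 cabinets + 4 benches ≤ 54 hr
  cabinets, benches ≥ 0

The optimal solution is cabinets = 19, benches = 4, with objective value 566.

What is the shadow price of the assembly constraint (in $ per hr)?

Both finishing and assembly are binding at x*.
Dual feasibility on the basic columns requires 2·y_finishing + 2·y_assembly = 22, 3·y_finishing + 4·y_assembly = 37.
→ y_finishing = 7 and y_assembly = 4.
Shadow price of assembly = 4.

4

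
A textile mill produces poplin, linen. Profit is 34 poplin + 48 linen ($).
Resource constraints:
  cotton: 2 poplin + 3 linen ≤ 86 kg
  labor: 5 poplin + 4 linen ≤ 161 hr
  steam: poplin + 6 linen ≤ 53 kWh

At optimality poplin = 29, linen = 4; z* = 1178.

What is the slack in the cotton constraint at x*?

cotton used = 2·29 + 3·4 = 70; slack = 86 − 70 = 16.

16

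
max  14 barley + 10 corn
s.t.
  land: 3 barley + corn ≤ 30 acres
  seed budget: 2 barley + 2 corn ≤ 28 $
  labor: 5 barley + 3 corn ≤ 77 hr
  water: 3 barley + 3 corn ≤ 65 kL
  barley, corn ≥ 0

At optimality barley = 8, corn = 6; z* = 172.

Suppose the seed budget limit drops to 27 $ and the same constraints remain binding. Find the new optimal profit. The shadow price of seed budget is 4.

Δb = -1, so new z* = 172 + (4)·(-1) = 172 − 4 = 168.

168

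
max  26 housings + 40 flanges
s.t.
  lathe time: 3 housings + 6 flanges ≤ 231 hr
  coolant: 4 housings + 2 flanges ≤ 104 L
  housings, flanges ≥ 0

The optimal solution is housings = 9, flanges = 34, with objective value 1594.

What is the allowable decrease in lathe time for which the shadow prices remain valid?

153

Binding constraints: lathe time, coolant. The basis is B = [[3,6],[4,2]] with det -18.
Per unit decrease in lathe time, x* moves by d = (0.1111, -0.2222).
The basis stays optimal until flanges reaches 0; allowable decrease = 153 hr.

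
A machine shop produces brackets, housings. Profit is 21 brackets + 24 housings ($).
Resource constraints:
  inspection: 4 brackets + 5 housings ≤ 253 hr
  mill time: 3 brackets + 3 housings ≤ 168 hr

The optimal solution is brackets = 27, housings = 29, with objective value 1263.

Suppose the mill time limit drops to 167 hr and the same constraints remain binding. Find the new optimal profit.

At the optimum: inspection uses 253 of 253 (binding); mill time uses 168 of 168 (binding).
From A_Bᵀ y = c: 4·y_inspection + 3·y_mill time = 21; 5·y_inspection + 3·y_mill time = 24.
→ y_inspection = 3 and y_mill time = 3.
Δz = y_mill time·Δb = 3 × (-1) = -3, so new z* = 1263 − 3 = 1260.

1260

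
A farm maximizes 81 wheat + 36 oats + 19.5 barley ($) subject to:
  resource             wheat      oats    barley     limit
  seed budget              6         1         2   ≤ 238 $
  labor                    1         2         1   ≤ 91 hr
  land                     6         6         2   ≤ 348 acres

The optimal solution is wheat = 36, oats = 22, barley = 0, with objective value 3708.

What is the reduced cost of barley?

At the optimum: seed budget uses 238 of 238 (binding); labor uses 80 of 91 (slack = 11); land uses 348 of 348 (binding).
Slack constraints have shadow price 0 (complementary slackness).
Dual feasibility on the basic columns requires 6·y_seed budget + 6·y_land = 81, 1·y_seed budget + 6·y_land = 36.
Solving: y_seed budget = 9, y_land = 4.5.
Reduced cost of barley: c₃ − yᵀa₃ = 19.5 − (9·2 + 4.5·2) = 19.5 − 27 = -7.5.

-7.5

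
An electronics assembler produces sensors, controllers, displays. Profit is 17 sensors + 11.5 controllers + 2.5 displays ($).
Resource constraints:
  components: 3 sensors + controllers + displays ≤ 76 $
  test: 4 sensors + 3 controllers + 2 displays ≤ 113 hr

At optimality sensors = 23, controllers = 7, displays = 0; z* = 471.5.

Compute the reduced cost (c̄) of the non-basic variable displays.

Check each constraint at x*: components 76/76 (tight); test 113/113 (tight).
Dual feasibility on the basic columns requires 3·y_components + 4·y_test = 17, 1·y_components + 3·y_test = 11.5.
→ y_components = 1 and y_test = 3.5.
Reduced cost of displays: c₃ − yᵀa₃ = 2.5 − (1·1 + 3.5·2) = 2.5 − 8 = -5.5.

-5.5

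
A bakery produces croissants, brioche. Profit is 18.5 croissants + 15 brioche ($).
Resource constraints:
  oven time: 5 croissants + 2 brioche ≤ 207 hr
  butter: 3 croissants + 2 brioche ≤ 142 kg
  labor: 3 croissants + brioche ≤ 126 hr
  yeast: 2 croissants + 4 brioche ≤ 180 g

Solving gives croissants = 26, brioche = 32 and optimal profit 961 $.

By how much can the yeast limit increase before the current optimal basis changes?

Binding constraints: butter, yeast. The basis is B = [[3,2],[2,4]] with det 8.
Per unit increase in yeast, x* moves by d = (-0.25, 0.375).
The basis stays optimal until croissants reaches 0; allowable increase = 104 g.

104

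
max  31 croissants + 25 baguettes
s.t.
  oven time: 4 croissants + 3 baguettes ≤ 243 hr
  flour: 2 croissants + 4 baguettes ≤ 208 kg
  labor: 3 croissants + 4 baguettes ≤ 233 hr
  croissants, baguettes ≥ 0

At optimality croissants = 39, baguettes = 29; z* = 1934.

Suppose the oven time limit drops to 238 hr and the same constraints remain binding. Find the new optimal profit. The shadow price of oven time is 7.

Δb = -5, so new z* = 1934 + (7)·(-5) = 1934 − 35 = 1899.

1899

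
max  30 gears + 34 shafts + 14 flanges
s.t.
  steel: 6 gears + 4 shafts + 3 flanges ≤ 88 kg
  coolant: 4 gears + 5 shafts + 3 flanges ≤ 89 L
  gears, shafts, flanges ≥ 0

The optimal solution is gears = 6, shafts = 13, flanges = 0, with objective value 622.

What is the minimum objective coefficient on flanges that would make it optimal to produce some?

At the optimum: steel uses 88 of 88 (binding); coolant uses 89 of 89 (binding).
The binding rows give the dual system: 6·y_steel + 4·y_coolant = 30 and 4·y_steel + 5·y_coolant = 34.
Solving: y_steel = 1, y_coolant = 6.
flanges enters the basis when its profit ≥ yᵀa₃ = 1·3 + 6·3 = 21.

21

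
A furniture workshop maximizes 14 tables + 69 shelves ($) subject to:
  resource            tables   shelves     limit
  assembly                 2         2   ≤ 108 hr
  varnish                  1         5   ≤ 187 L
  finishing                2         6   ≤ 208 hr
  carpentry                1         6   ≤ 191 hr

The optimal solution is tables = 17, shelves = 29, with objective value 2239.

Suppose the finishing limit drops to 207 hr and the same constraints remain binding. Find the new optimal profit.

2236.5

At the optimum: assembly uses 92 of 108 (slack = 16); varnish uses 162 of 187 (slack = 25); finishing uses 208 of 208 (binding); carpentry uses 191 of 191 (binding).
Since assembly, varnish are not tight, their duals are 0.
Dual feasibility on the basic columns requires 2·y_finishing + 1·y_carpentry = 14, 6·y_finishing + 6·y_carpentry = 69.
This yields shadow prices y_finishing = 2.5, y_carpentry = 9.
Δz = y_finishing·Δb = 2.5 × (-1) = -2.5, so new z* = 2239 − 2.5 = 2236.5.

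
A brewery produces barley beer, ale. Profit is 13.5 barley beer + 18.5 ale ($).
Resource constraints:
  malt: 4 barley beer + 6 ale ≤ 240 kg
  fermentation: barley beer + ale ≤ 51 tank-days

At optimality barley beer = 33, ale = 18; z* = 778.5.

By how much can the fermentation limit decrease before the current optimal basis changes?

Binding constraints: malt, fermentation. The basis is B = [[4,6],[1,1]] with det -2.
Per unit decrease in fermentation, x* moves by d = (-3, 2).
The basis stays optimal until barley beer reaches 0; allowable decrease = 11 tank-days.

11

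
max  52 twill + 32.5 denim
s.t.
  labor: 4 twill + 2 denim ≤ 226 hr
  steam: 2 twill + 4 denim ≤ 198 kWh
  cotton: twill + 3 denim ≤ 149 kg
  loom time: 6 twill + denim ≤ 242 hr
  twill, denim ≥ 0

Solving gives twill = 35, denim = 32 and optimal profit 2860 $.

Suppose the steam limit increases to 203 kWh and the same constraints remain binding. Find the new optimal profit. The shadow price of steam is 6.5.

2892.5

Δb = 5, so new z* = 2860 + (6.5)·(5) = 2860 + 32.5 = 2892.5.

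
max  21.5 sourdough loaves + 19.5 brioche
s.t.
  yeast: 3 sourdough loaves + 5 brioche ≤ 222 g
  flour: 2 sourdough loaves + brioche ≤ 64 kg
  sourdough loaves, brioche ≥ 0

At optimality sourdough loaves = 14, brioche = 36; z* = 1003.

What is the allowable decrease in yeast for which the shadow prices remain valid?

Binding constraints: yeast, flour. The basis is B = [[3,5],[2,1]] with det -7.
Per unit decrease in yeast, x* moves by d = (0.1429, -0.2857).
The basis stays optimal until brioche reaches 0; allowable decrease = 126 g.

126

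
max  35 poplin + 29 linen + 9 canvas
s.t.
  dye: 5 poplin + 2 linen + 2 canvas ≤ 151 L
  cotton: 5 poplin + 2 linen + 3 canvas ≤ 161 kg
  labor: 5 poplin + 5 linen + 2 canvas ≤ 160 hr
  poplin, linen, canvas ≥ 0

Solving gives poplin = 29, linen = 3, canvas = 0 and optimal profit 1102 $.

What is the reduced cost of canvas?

At the optimum: dye uses 151 of 151 (binding); cotton uses 151 of 161 (slack = 10); labor uses 160 of 160 (binding).
Slack constraints have shadow price 0 (complementary slackness).
Dual feasibility on the basic columns requires 5·y_dye + 5·y_labor = 35, 2·y_dye + 5·y_labor = 29.
→ y_dye = 2 and y_labor = 5.
Reduced cost of canvas: c₃ − yᵀa₃ = 9 − (2·2 + 5·2) = 9 − 14 = -5.

-5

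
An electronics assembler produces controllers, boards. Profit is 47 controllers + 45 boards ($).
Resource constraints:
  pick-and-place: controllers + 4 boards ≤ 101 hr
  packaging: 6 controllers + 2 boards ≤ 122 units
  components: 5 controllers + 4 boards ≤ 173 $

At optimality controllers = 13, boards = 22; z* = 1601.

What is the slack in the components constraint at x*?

components used = 5·13 + 4·22 = 153; slack = 173 − 153 = 20.

20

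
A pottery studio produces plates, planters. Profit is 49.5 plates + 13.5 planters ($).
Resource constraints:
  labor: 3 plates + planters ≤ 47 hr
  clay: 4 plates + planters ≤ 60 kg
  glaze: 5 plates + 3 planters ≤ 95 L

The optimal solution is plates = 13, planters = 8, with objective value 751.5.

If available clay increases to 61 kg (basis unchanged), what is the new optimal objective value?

760.5

Binding: labor and clay. Non-binding: glaze (6 unused).
Since glaze is not tight, its dual is 0.
From A_Bᵀ y = c: 3·y_labor + 4·y_clay = 49.5; 1·y_labor + 1·y_clay = 13.5.
→ y_labor = 4.5 and y_clay = 9.
Δz = y_clay·Δb = 9 × (1) = 9, so new z* = 751.5 + 9 = 760.5.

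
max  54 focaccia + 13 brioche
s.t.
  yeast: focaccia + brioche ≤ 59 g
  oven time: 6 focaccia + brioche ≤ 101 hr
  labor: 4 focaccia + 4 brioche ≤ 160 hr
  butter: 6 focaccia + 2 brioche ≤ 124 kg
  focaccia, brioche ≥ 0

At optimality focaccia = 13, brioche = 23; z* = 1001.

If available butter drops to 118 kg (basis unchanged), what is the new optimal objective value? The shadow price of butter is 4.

977

Δb = -6, so new z* = 1001 + (4)·(-6) = 1001 − 24 = 977.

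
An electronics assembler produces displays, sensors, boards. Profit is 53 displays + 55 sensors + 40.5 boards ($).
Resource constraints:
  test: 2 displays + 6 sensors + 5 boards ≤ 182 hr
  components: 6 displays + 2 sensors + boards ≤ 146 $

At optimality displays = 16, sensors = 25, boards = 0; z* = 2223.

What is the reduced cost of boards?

-1

Both test and components are binding at x*.
The binding rows give the dual system: 2·y_test + 6·y_components = 53 and 6·y_test + 2·y_components = 55.
This yields shadow prices y_test = 7, y_components = 6.5.
Reduced cost of boards: c₃ − yᵀa₃ = 40.5 − (7·5 + 6.5·1) = 40.5 − 41.5 = -1.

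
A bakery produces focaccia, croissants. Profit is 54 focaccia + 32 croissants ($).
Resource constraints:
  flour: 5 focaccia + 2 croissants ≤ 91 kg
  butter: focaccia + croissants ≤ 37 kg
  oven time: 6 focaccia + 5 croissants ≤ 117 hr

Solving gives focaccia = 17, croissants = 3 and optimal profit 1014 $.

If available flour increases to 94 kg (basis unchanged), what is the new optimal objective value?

At the optimum: flour uses 91 of 91 (binding); butter uses 20 of 37 (slack = 17); oven time uses 117 of 117 (binding).
By complementary slackness, y = 0 for the non-binding constraint.
From A_Bᵀ y = c: 5·y_flour + 6·y_oven time = 54; 2·y_flour + 5·y_oven time = 32.
→ y_flour = 6 and y_oven time = 4.
Δz = y_flour·Δb = 6 × (3) = 18, so new z* = 1014 + 18 = 1032.

1032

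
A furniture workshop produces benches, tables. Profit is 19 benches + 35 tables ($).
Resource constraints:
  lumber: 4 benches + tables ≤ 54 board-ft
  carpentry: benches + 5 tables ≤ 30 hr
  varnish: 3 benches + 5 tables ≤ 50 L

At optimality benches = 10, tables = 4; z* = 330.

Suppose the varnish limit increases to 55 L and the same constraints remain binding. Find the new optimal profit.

360

At the optimum: lumber uses 44 of 54 (slack = 10); carpentry uses 30 of 30 (binding); varnish uses 50 of 50 (binding).
Slack constraints have shadow price 0 (complementary slackness).
Dual feasibility on the basic columns requires 1·y_carpentry + 3·y_varnish = 19, 5·y_carpentry + 5·y_varnish = 35.
This yields shadow prices y_carpentry = 1, y_varnish = 6.
Δz = y_varnish·Δb = 6 × (5) = 30, so new z* = 330 + 30 = 360.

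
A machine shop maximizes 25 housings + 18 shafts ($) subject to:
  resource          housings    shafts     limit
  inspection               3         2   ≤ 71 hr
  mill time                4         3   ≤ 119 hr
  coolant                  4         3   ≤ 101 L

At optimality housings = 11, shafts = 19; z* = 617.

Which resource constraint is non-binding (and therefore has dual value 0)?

mill time

inspection: 71/71 (binding)
mill time: 101/119 (slack 18)
coolant: 101/101 (binding)
By complementary slackness, a constraint with positive slack has shadow price 0 → mill time.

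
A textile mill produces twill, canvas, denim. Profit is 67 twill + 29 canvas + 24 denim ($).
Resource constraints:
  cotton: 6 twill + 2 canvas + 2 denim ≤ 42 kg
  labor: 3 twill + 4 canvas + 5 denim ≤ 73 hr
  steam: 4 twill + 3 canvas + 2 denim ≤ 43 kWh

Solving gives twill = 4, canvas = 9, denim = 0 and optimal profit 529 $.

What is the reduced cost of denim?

At the optimum: cotton uses 42 of 42 (binding); labor uses 48 of 73 (slack = 25); steam uses 43 of 43 (binding).
By complementary slackness, y = 0 for the non-binding constraint.
From A_Bᵀ y = c: 6·y_cotton + 4·y_steam = 67; 2·y_cotton + 3·y_steam = 29.
This yields shadow prices y_cotton = 8.5, y_steam = 4.
Reduced cost of denim: c₃ − yᵀa₃ = 24 − (8.5·2 + 4·2) = 24 − 25 = -1.

-1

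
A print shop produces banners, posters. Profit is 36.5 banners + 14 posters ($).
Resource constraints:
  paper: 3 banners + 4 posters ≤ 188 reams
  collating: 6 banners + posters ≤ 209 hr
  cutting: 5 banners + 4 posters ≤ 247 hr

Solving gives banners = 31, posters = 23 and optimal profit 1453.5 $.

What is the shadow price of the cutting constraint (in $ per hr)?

2.5

At the optimum: paper uses 185 of 188 (slack = 3); collating uses 209 of 209 (binding); cutting uses 247 of 247 (binding).
Slack constraints have shadow price 0 (complementary slackness).
The binding rows give the dual system: 6·y_collating + 5·y_cutting = 36.5 and 1·y_collating + 4·y_cutting = 14.
Solving: y_collating = 4, y_cutting = 2.5.
Shadow price of cutting = 2.5.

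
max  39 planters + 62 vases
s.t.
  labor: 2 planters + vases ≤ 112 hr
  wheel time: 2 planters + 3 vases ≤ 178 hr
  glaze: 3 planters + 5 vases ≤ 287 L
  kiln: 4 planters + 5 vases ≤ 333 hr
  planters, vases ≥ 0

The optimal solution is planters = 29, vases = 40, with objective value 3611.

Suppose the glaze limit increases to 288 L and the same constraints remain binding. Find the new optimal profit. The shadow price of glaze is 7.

3618

Δb = 1, so new z* = 3611 + (7)·(1) = 3611 + 7 = 3618.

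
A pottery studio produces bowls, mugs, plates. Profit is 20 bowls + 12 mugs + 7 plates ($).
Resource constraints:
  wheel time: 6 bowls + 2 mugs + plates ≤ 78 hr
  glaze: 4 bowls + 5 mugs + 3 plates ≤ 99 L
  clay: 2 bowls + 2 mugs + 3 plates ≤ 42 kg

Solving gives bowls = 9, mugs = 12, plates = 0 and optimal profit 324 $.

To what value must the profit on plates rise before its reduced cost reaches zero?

14

Binding: wheel time and clay. Non-binding: glaze (3 unused).
By complementary slackness, y = 0 for the non-binding constraint.
From A_Bᵀ y = c: 6·y_wheel time + 2·y_clay = 20; 2·y_wheel time + 2·y_clay = 12.
Solving: y_wheel time = 2, y_clay = 4.
plates enters the basis when its profit ≥ yᵀa₃ = 2·1 + 4·3 = 14.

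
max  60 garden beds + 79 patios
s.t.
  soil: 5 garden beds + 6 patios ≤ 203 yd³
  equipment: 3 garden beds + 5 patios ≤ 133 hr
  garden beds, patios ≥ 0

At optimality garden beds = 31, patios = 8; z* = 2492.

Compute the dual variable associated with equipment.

5

At the optimum: soil uses 203 of 203 (binding); equipment uses 133 of 133 (binding).
Dual feasibility on the basic columns requires 5·y_soil + 3·y_equipment = 60, 6·y_soil + 5·y_equipment = 79.
This yields shadow prices y_soil = 9, y_equipment = 5.
Shadow price of equipment = 5.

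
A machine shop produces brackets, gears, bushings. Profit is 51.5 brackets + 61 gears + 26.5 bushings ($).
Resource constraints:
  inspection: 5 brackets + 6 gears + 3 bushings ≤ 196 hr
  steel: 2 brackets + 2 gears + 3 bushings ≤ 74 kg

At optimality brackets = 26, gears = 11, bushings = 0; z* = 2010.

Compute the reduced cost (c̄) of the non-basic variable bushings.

Both inspection and steel are binding at x*.
Dual feasibility on the basic columns requires 5·y_inspection + 2·y_steel = 51.5, 6·y_inspection + 2·y_steel = 61.
→ y_inspection = 9.5 and y_steel = 2.
Reduced cost of bushings: c₃ − yᵀa₃ = 26.5 − (9.5·3 + 2·3) = 26.5 − 34.5 = -8.

-8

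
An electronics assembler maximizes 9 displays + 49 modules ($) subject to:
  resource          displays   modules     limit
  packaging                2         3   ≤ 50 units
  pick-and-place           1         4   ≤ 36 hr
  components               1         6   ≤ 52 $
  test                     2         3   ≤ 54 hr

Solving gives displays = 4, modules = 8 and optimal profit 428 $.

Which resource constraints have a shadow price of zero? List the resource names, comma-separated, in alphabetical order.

packaging: 32/50 (slack 18)
pick-and-place: 36/36 (binding)
components: 52/52 (binding)
test: 32/54 (slack 22)
By complementary slackness, a constraint with positive slack has shadow price 0 → packaging, test.

packaging, test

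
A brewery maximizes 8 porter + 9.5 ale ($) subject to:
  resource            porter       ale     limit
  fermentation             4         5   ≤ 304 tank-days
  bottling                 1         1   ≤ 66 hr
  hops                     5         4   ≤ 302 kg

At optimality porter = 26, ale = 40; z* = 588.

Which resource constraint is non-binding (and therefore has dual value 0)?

hops

fermentation: 304/304 (binding)
bottling: 66/66 (binding)
hops: 290/302 (slack 12)
By complementary slackness, a constraint with positive slack has shadow price 0 → hops.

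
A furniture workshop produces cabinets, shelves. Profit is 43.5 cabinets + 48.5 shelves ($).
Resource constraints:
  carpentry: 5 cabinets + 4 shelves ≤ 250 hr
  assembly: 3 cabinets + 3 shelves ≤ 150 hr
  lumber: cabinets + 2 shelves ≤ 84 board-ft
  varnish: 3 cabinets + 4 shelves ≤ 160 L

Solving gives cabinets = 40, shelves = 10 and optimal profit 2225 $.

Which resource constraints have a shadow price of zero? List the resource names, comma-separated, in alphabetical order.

carpentry, lumber

carpentry: 240/250 (slack 10)
assembly: 150/150 (binding)
lumber: 60/84 (slack 24)
varnish: 160/160 (binding)
By complementary slackness, a constraint with positive slack has shadow price 0 → carpentry, lumber.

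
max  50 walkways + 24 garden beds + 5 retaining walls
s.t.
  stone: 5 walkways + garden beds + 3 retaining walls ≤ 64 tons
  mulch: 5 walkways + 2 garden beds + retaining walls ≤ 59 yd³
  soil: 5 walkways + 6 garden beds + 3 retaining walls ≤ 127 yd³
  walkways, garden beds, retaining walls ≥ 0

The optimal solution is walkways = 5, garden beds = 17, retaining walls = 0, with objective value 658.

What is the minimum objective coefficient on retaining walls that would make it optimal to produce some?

12

At the optimum: stone uses 42 of 64 (slack = 22); mulch uses 59 of 59 (binding); soil uses 127 of 127 (binding).
Slack constraints have shadow price 0 (complementary slackness).
The binding rows give the dual system: 5·y_mulch + 5·y_soil = 50 and 2·y_mulch + 6·y_soil = 24.
This yields shadow prices y_mulch = 9, y_soil = 1.
retaining walls enters the basis when its profit ≥ yᵀa₃ = 9·1 + 1·3 = 12.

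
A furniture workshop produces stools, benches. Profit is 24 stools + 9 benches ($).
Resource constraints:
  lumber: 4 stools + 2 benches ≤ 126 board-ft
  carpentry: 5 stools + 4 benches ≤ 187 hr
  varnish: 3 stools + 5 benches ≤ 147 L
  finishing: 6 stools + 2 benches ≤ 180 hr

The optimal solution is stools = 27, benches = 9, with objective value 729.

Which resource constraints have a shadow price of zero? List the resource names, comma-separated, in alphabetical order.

lumber: 126/126 (binding)
carpentry: 171/187 (slack 16)
varnish: 126/147 (slack 21)
finishing: 180/180 (binding)
By complementary slackness, a constraint with positive slack has shadow price 0 → carpentry, varnish.

carpentry, varnish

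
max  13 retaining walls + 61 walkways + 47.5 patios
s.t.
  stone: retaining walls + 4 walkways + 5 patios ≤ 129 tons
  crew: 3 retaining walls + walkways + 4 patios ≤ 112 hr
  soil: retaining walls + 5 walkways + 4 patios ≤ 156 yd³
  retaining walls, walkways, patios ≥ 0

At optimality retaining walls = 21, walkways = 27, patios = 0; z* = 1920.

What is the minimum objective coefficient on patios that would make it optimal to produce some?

Binding: stone and soil. Non-binding: crew (22 unused).
By complementary slackness, y = 0 for the non-binding constraint.
The binding rows give the dual system: 1·y_stone + 1·y_soil = 13 and 4·y_stone + 5·y_soil = 61.
Solving: y_stone = 4, y_soil = 9.
patios enters the basis when its profit ≥ yᵀa₃ = 4·5 + 9·4 = 56.

56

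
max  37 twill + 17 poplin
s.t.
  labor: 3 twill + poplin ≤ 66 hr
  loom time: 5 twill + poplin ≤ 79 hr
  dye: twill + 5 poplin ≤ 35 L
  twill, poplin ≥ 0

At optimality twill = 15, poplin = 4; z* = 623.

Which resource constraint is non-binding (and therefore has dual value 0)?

labor

labor: 49/66 (slack 17)
loom time: 79/79 (binding)
dye: 35/35 (binding)
By complementary slackness, a constraint with positive slack has shadow price 0 → labor.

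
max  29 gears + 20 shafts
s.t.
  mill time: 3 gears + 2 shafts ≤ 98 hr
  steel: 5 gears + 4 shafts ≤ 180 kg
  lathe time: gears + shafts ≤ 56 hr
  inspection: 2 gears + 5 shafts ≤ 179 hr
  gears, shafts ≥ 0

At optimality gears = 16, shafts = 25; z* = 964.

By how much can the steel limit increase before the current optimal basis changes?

4

Binding constraints: mill time, steel. The basis is B = [[3,2],[5,4]] with det 2.
Per unit increase in steel, x* moves by d = (-1, 1.5).
The basis stays optimal until inspection becomes binding; allowable increase = 4 kg.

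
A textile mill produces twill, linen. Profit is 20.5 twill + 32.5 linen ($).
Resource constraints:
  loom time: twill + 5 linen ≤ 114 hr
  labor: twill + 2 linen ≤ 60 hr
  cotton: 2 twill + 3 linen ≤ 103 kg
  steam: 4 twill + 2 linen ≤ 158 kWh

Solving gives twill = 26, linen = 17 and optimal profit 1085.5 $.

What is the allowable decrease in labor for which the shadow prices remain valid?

2.5

Binding constraints: labor, cotton. The basis is B = [[1,2],[2,3]] with det -1.
Per unit decrease in labor, x* moves by d = (3, -2).
The basis stays optimal until steam becomes binding; allowable decrease = 2.5 hr.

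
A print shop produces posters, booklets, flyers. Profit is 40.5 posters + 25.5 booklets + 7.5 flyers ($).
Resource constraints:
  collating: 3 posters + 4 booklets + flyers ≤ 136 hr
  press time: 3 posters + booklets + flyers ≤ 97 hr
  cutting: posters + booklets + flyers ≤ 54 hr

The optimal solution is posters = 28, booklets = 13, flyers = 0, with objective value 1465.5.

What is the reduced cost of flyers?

At the optimum: collating uses 136 of 136 (binding); press time uses 97 of 97 (binding); cutting uses 41 of 54 (slack = 13).
By complementary slackness, y = 0 for the non-binding constraint.
From A_Bᵀ y = c: 3·y_collating + 3·y_press time = 40.5; 4·y_collating + 1·y_press time = 25.5.
This yields shadow prices y_collating = 4, y_press time = 9.5.
Reduced cost of flyers: c₃ − yᵀa₃ = 7.5 − (4·1 + 9.5·1) = 7.5 − 13.5 = -6.

-6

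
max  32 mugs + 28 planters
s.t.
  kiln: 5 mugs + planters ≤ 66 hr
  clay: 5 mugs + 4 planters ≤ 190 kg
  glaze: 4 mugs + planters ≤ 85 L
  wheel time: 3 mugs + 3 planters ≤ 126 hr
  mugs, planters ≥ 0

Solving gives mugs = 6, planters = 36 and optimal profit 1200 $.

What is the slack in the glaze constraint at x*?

glaze used = 4·6 + 1·36 = 60; slack = 85 − 60 = 25.

25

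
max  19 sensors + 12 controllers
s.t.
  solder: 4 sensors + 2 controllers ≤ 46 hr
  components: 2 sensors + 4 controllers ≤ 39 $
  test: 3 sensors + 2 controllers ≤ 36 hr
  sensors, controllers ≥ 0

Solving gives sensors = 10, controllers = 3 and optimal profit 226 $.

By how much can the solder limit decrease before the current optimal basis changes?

Binding constraints: solder, test. The basis is B = [[4,2],[3,2]] with det 2.
Per unit decrease in solder, x* moves by d = (-1, 1.5).
The basis stays optimal until components becomes binding; allowable decrease = 1.75 hr.

1.75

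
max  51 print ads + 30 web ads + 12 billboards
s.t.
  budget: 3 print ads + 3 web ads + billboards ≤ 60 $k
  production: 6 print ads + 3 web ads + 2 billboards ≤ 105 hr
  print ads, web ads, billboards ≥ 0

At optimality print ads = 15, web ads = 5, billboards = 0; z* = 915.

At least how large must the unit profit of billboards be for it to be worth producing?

17

At the optimum: budget uses 60 of 60 (binding); production uses 105 of 105 (binding).
Dual feasibility on the basic columns requires 3·y_budget + 6·y_production = 51, 3·y_budget + 3·y_production = 30.
This yields shadow prices y_budget = 3, y_production = 7.
billboards enters the basis when its profit ≥ yᵀa₃ = 3·1 + 7·2 = 17.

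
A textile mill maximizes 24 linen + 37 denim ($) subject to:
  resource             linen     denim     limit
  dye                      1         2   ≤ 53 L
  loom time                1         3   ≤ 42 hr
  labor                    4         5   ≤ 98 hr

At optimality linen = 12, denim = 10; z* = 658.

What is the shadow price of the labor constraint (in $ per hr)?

At the optimum: dye uses 32 of 53 (slack = 21); loom time uses 42 of 42 (binding); labor uses 98 of 98 (binding).
Slack constraints have shadow price 0 (complementary slackness).
From A_Bᵀ y = c: 1·y_loom time + 4·y_labor = 24; 3·y_loom time + 5·y_labor = 37.
This yields shadow prices y_loom time = 4, y_labor = 5.
Shadow price of labor = 5.

5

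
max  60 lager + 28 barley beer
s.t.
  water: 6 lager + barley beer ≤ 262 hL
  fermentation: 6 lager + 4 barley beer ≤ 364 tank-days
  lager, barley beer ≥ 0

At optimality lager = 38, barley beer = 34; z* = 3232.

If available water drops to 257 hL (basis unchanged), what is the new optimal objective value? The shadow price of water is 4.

Δb = -5, so new z* = 3232 + (4)·(-5) = 3232 − 20 = 3212.

3212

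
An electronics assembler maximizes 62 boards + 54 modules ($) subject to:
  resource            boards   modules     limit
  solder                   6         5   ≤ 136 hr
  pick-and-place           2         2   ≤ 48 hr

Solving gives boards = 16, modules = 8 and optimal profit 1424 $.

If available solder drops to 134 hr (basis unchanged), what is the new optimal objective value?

At the optimum: solder uses 136 of 136 (binding); pick-and-place uses 48 of 48 (binding).
The binding rows give the dual system: 6·y_solder + 2·y_pick-and-place = 62 and 5·y_solder + 2·y_pick-and-place = 54.
Solving: y_solder = 8, y_pick-and-place = 7.
Δz = y_solder·Δb = 8 × (-2) = -16, so new z* = 1424 − 16 = 1408.

1408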